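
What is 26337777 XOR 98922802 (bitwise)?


0b1100100011110000111110001 ^ 0b101111001010111000100110010 = 0b100011101001001000011000011 = 74748099

74748099


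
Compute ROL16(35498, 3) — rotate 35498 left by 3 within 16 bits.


Rotate 0b1000101010101010 left by 3 (16-bit) = 0b101010101010100 = 21844

21844


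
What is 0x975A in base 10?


975A hex = 38746 decimal

38746


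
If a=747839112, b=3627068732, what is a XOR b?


747839112 ^ 3627068732 = 4104369076

4104369076


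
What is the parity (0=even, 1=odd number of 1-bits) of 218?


0b11011010 has 5 ones => parity 1

1


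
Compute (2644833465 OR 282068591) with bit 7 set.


Step 1: 2644833465 | 282068591 = 2650076927
Step 2: 2650076927 | (1 << 7) = 2650076927 | 128 = 2650076927

2650076927


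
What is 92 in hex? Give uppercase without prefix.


92 = 5C hex

5C


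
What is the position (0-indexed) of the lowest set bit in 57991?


0b1110001010000111. Lowest set bit at position 0

0


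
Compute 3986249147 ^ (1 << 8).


3986249147 ^ (1 << 8) = 3986249147 ^ 256 = 3986248891

3986248891


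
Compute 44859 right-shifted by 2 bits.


0b1010111100111011 >> 2 = 0b10101111001110 = 11214

11214


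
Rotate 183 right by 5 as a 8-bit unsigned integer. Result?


Rotate 0b10110111 right by 5 (8-bit) = 0b10111101 = 189

189


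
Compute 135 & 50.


0b10000111 & 0b110010 = 0b10 = 2

2


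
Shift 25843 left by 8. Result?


0b110010011110011 << 8 = 0b11001001111001100000000 = 6615808

6615808


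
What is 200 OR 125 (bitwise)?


0b11001000 | 0b1111101 = 0b11111101 = 253

253


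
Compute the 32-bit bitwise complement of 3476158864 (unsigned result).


~0b11001111001100011111100110010000 = 0b110000110011100000011001101111 = 818808431 (32-bit unsigned)

818808431


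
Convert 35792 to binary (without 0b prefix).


35792 = 1000101111010000 in binary

1000101111010000


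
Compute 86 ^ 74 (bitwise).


0b1010110 ^ 0b1001010 = 0b11100 = 28

28


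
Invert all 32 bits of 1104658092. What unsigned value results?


1104658092 ^ 4294967295 = 3190309203

3190309203


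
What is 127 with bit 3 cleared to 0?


127 & ~(1 << 3) = 119

119


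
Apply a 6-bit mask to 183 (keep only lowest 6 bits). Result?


183 & 63 = 55

55


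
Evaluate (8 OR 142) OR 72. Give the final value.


Step 1: 8 | 142 = 142
Step 2: 142 | 72 = 206

206


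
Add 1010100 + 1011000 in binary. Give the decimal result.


1010100 + 1011000 = 10101100 = 172

172


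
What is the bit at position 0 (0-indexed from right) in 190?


0b10111110, position 0 = 0

0


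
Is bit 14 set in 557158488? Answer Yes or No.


0b100001001101011001000001011000, bit 14 = 0. No

No


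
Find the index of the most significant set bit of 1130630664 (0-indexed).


0b1000011011001000000111000001000. Highest set bit at position 30

30


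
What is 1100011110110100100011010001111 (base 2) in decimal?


1100011110110100100011010001111 in decimal = 1675249295

1675249295


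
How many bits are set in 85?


0b1010101 has 4 set bits

4


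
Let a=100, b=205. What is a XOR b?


100 ^ 205 = 169

169


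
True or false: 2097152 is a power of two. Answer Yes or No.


0b1000000000000000000000. Only one bit set => Yes

Yes


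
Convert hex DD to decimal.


DD hex = 221 decimal

221


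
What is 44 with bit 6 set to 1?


44 | (1 << 6) = 44 | 64 = 108

108


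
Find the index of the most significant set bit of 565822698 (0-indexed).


0b100001101110011100010011101010. Highest set bit at position 29

29


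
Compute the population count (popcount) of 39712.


0b1001101100100000 has 6 set bits

6


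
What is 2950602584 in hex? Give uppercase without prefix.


2950602584 = AFDE9F58 hex

AFDE9F58


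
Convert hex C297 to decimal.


C297 hex = 49815 decimal

49815


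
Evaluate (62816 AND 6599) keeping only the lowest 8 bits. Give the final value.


Step 1: 62816 & 6599 = 4416
Step 2: 4416 & 255 = 64

64


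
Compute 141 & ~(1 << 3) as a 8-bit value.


141 & ~(1 << 3) = 133

133


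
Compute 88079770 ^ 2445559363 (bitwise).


0b101001111111111110110011010 ^ 0b10010001110001000100011001000011 = 0b10010100111110111011101111011001 = 2499525593

2499525593


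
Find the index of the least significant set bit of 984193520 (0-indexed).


0b111010101010011001100111110000. Lowest set bit at position 4

4


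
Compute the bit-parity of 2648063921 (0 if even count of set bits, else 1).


0b10011101110101100011111110110001 has 20 ones => parity 0

0


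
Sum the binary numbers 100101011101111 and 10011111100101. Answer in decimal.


100101011101111 + 10011111100101 = 111001011010100 = 29396

29396


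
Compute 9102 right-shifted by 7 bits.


0b10001110001110 >> 7 = 0b1000111 = 71

71


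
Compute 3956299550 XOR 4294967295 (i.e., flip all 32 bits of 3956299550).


3956299550 ^ 4294967295 = 338667745

338667745


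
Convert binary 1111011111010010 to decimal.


1111011111010010 in decimal = 63442

63442


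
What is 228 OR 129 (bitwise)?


0b11100100 | 0b10000001 = 0b11100101 = 229

229


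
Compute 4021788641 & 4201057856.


0b11101111101101111001111111100001 & 0b11111010011001110000111001000000 = 0b11101010001001110000111001000000 = 3928428096

3928428096


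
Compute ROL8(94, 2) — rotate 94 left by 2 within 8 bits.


Rotate 0b1011110 left by 2 (8-bit) = 0b1111001 = 121

121


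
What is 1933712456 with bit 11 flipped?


1933712456 ^ (1 << 11) = 1933712456 ^ 2048 = 1933710408

1933710408


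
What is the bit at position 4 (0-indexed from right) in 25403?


0b110001100111011, position 4 = 1

1


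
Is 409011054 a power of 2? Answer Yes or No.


0b11000011000010000001101101110. Multiple bits set => No

No


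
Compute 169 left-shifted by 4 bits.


0b10101001 << 4 = 0b101010010000 = 2704

2704


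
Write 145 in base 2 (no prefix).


145 = 10010001 in binary

10010001


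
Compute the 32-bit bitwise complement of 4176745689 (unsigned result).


~0b11111000111101000001010011011001 = 0b111000010111110101100100110 = 118221606 (32-bit unsigned)

118221606


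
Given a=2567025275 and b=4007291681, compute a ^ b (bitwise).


2567025275 ^ 4007291681 = 2010896730

2010896730


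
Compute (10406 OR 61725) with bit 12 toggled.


Step 1: 10406 | 61725 = 63935
Step 2: 63935 ^ (1 << 12) = 63935 ^ 4096 = 59839

59839


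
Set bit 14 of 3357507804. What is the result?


3357507804 | (1 << 14) = 3357507804 | 16384 = 3357524188

3357524188


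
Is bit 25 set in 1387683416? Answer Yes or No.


0b1010010101101100101111001011000, bit 25 = 1. Yes

Yes


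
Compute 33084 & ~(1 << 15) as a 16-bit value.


33084 & ~(1 << 15) = 316

316


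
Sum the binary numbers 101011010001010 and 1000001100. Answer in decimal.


101011010001010 + 1000001100 = 101100010010110 = 22678

22678


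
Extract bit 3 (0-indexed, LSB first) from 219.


0b11011011, position 3 = 1

1


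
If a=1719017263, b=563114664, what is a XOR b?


1719017263 ^ 563114664 = 1206283655

1206283655


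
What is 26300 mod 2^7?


26300 & 127 = 60

60


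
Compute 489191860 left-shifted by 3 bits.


0b11101001010000111100110110100 << 3 = 0b11101001010000111100110110100000 = 3913534880

3913534880


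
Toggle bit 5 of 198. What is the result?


198 ^ (1 << 5) = 198 ^ 32 = 230

230


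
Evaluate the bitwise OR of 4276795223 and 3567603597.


0b11111110111010101011011101010111 | 0b11010100101001010100111110001101 = 0b11111110111011111111111111011111 = 4277141471

4277141471


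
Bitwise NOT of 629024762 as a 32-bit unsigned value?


~0b100101011111100010011111111010 = 0b11011010100000011101100000000101 = 3665942533 (32-bit unsigned)

3665942533


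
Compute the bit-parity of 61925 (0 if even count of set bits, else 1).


0b1111000111100101 has 10 ones => parity 0

0


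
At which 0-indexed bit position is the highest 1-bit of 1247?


0b10011011111. Highest set bit at position 10

10


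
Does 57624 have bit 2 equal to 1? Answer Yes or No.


0b1110000100011000, bit 2 = 0. No

No


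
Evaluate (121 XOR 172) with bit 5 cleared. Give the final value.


Step 1: 121 ^ 172 = 213
Step 2: 213 & ~(1 << 5) = 213

213


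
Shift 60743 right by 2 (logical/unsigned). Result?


0b1110110101000111 >> 2 = 0b11101101010001 = 15185

15185


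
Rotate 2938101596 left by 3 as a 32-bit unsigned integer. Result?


Rotate 0b10101111000111111101111101011100 left by 3 (32-bit) = 0b1111000111111101111101011100101 = 2029976293

2029976293


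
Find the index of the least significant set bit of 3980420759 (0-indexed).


0b11101101010000000110011010010111. Lowest set bit at position 0

0


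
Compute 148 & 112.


0b10010100 & 0b1110000 = 0b10000 = 16

16


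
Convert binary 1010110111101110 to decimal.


1010110111101110 in decimal = 44526

44526


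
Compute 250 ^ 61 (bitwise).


0b11111010 ^ 0b111101 = 0b11000111 = 199

199


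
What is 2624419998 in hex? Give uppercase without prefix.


2624419998 = 9C6D789E hex

9C6D789E


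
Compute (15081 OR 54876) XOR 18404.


Step 1: 15081 | 54876 = 65277
Step 2: 65277 ^ 18404 = 47385

47385


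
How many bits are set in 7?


0b111 has 3 set bits

3


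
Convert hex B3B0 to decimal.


B3B0 hex = 46000 decimal

46000


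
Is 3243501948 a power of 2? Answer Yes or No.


0b11000001010100111110100101111100. Multiple bits set => No

No


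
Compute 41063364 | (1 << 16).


41063364 | (1 << 16) = 41063364 | 65536 = 41128900

41128900


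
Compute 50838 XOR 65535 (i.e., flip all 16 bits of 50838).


50838 ^ 65535 = 14697

14697


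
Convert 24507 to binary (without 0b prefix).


24507 = 101111110111011 in binary

101111110111011


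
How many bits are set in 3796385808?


0b11100010010010000100000000010000 has 8 set bits

8


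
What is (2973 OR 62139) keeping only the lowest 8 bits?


Step 1: 2973 | 62139 = 64447
Step 2: 64447 & 255 = 191

191


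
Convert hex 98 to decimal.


98 hex = 152 decimal

152


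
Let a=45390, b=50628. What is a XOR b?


45390 ^ 50628 = 29834

29834


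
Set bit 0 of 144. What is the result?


144 | (1 << 0) = 144 | 1 = 145

145


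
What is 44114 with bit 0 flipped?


44114 ^ (1 << 0) = 44114 ^ 1 = 44115

44115


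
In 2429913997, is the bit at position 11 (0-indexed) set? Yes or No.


0b10010000110101011000101110001101, bit 11 = 1. Yes

Yes


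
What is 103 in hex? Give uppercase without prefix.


103 = 67 hex

67


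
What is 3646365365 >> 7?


0b11011001010101110001111010110101 >> 7 = 0b1101100101010111000111101 = 28487229

28487229


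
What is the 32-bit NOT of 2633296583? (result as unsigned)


~0b10011100111101001110101011000111 = 0b1100011000010110001010100111000 = 1661670712 (32-bit unsigned)

1661670712


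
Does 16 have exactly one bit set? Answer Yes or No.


0b10000. Only one bit set => Yes

Yes


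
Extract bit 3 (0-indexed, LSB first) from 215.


0b11010111, position 3 = 0

0


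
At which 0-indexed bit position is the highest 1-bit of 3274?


0b110011001010. Highest set bit at position 11

11


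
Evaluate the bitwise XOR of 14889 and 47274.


0b11101000101001 ^ 0b1011100010101010 = 0b1000001010000011 = 33411

33411


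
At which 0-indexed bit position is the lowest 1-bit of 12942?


0b11001010001110. Lowest set bit at position 1

1


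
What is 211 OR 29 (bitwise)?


0b11010011 | 0b11101 = 0b11011111 = 223

223


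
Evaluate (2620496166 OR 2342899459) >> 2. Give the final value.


Step 1: 2620496166 | 2342899459 = 2679496487
Step 2: 2679496487 >> 2 = 669874121

669874121


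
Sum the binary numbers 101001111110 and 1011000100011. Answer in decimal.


101001111110 + 1011000100011 = 10000010100001 = 8353

8353


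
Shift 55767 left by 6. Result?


0b1101100111010111 << 6 = 0b1101100111010111000000 = 3569088

3569088


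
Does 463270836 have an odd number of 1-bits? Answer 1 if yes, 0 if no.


0b11011100111001111001110110100 has 18 ones => parity 0

0


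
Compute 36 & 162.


0b100100 & 0b10100010 = 0b100000 = 32

32


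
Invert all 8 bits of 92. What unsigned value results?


92 ^ 255 = 163

163


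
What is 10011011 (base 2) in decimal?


10011011 in decimal = 155

155


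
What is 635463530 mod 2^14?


635463530 & 16383 = 10090

10090


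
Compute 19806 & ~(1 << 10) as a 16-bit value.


19806 & ~(1 << 10) = 18782

18782


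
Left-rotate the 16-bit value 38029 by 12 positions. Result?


Rotate 0b1001010010001101 left by 12 (16-bit) = 0b1101100101001000 = 55624

55624


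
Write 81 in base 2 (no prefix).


81 = 1010001 in binary

1010001


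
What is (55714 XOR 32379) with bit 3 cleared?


Step 1: 55714 ^ 32379 = 42969
Step 2: 42969 & ~(1 << 3) = 42961

42961


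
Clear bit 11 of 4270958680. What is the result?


4270958680 & ~(1 << 11) = 4270956632

4270956632


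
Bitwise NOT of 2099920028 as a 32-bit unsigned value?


~0b1111101001010100011110010011100 = 0b10000010110101011100001101100011 = 2195047267 (32-bit unsigned)

2195047267


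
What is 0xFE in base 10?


FE hex = 254 decimal

254


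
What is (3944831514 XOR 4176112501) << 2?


Step 1: 3944831514 ^ 4176112501 = 332083567
Step 2: 332083567 << 2 = 1328334268

1328334268


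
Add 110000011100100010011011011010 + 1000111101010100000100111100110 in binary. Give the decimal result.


110000011100100010011011011010 + 1000111101010100000100111100110 = 1111000000111000011000011000000 = 2015113408

2015113408


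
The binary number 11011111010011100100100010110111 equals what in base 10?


11011111010011100100100010110111 in decimal = 3746449591

3746449591


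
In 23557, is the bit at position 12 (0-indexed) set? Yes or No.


0b101110000000101, bit 12 = 1. Yes

Yes


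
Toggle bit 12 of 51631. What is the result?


51631 ^ (1 << 12) = 51631 ^ 4096 = 55727

55727


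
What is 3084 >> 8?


0b110000001100 >> 8 = 0b1100 = 12

12


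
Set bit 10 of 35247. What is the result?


35247 | (1 << 10) = 35247 | 1024 = 36271

36271


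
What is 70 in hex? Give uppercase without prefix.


70 = 46 hex

46


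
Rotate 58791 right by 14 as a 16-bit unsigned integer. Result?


Rotate 0b1110010110100111 right by 14 (16-bit) = 0b1001011010011111 = 38559

38559


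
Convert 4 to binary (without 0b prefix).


4 = 100 in binary

100


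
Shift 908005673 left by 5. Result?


0b110110000111110001000100101001 << 5 = 0b11011000011111000100010010100100000 = 29056181536

29056181536


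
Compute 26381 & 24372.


0b110011100001101 & 0b101111100110100 = 0b100011100000100 = 18180

18180


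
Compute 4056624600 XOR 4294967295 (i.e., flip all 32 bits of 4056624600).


4056624600 ^ 4294967295 = 238342695

238342695


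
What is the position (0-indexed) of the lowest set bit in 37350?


0b1001000111100110. Lowest set bit at position 1

1


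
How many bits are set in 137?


0b10001001 has 3 set bits

3


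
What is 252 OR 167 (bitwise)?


0b11111100 | 0b10100111 = 0b11111111 = 255

255


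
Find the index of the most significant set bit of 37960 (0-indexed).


0b1001010001001000. Highest set bit at position 15

15


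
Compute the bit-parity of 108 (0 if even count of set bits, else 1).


0b1101100 has 4 ones => parity 0

0


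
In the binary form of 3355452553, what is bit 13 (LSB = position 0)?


0b11001000000000000010010010001001, position 13 = 1

1


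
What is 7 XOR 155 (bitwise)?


0b111 ^ 0b10011011 = 0b10011100 = 156

156


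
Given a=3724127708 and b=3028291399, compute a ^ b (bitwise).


3724127708 ^ 3028291399 = 1769579163

1769579163


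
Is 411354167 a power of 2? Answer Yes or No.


0b11000100001001100010000110111. Multiple bits set => No

No


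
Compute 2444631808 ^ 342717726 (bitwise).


0b10010001101101100001111100000000 ^ 0b10100011011010111010100011110 = 0b10000101110110110110101000011110 = 2245749278

2245749278


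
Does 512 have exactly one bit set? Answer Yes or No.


0b1000000000. Only one bit set => Yes

Yes


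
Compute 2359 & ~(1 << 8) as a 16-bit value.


2359 & ~(1 << 8) = 2103

2103


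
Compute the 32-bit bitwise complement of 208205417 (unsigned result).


~0b1100011010001111011001101001 = 0b11110011100101110000100110010110 = 4086761878 (32-bit unsigned)

4086761878


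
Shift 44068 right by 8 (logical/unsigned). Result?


0b1010110000100100 >> 8 = 0b10101100 = 172

172


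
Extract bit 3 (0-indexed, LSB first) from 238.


0b11101110, position 3 = 1

1


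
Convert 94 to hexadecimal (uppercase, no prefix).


94 = 5E hex

5E


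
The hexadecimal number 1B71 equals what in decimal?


1B71 hex = 7025 decimal

7025


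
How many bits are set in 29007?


0b111000101001111 has 9 set bits

9


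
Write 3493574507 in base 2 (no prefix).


3493574507 = 11010000001110111011011101101011 in binary

11010000001110111011011101101011


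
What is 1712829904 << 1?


0b1100110000101111011010111010000 << 1 = 0b11001100001011110110101110100000 = 3425659808

3425659808


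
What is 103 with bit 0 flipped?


103 ^ (1 << 0) = 103 ^ 1 = 102

102


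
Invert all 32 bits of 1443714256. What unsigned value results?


1443714256 ^ 4294967295 = 2851253039

2851253039


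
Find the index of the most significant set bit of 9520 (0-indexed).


0b10010100110000. Highest set bit at position 13

13


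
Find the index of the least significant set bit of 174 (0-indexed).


0b10101110. Lowest set bit at position 1

1


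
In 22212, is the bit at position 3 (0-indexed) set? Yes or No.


0b101011011000100, bit 3 = 0. No

No


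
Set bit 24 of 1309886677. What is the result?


1309886677 | (1 << 24) = 1309886677 | 16777216 = 1326663893

1326663893


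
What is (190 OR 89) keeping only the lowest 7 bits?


Step 1: 190 | 89 = 255
Step 2: 255 & 127 = 127

127


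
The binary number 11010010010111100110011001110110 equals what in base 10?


11010010010111100110011001110110 in decimal = 3529401974

3529401974


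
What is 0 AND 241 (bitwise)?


0b0 & 0b11110001 = 0b0 = 0

0


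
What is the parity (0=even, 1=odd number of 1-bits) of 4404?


0b1000100110100 has 5 ones => parity 1

1


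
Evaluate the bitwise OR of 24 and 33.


0b11000 | 0b100001 = 0b111001 = 57

57


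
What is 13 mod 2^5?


13 & 31 = 13

13


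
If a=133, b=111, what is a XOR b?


133 ^ 111 = 234

234


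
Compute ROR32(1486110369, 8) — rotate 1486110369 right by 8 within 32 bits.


Rotate 0b1011000100101000011111010100001 right by 8 (32-bit) = 0b10100001010110001001010000111110 = 2706936894

2706936894


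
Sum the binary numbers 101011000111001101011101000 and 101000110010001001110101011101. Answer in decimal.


101011000111001101011101000 + 101000110010001001110101011101 = 101110001011000011100001000101 = 774649925

774649925


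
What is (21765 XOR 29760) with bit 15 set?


Step 1: 21765 ^ 29760 = 8517
Step 2: 8517 | (1 << 15) = 8517 | 32768 = 41285

41285


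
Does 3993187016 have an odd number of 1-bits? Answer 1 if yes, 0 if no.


0b11101110000000110011001011001000 has 14 ones => parity 0

0


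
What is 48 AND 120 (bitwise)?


0b110000 & 0b1111000 = 0b110000 = 48

48


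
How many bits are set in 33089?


0b1000000101000001 has 4 set bits

4


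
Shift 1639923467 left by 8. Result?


0b1100001101111110011111100001011 << 8 = 0b110000110111111001111110000101100000000 = 419820407552

419820407552


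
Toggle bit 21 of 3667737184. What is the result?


3667737184 ^ (1 << 21) = 3667737184 ^ 2097152 = 3669834336

3669834336


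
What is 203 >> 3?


0b11001011 >> 3 = 0b11001 = 25

25


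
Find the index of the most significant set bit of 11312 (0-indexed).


0b10110000110000. Highest set bit at position 13

13


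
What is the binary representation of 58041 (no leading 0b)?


58041 = 1110001010111001 in binary

1110001010111001


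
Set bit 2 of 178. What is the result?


178 | (1 << 2) = 178 | 4 = 182

182


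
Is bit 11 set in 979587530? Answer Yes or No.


0b111010011000110101000111001010, bit 11 = 0. No

No


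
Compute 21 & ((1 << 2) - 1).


21 & 3 = 1

1


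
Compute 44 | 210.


0b101100 | 0b11010010 = 0b11111110 = 254

254


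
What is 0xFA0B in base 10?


FA0B hex = 64011 decimal

64011


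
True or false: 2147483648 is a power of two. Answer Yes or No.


0b10000000000000000000000000000000. Only one bit set => Yes

Yes


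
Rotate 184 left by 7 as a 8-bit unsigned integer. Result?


Rotate 0b10111000 left by 7 (8-bit) = 0b1011100 = 92

92


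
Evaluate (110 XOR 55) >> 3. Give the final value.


Step 1: 110 ^ 55 = 89
Step 2: 89 >> 3 = 11

11


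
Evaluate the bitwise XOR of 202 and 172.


0b11001010 ^ 0b10101100 = 0b1100110 = 102

102


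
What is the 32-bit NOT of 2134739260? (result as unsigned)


~0b1111111001111011000100100111100 = 0b10000000110000100111011011000011 = 2160228035 (32-bit unsigned)

2160228035


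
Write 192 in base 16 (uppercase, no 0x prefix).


192 = C0 hex

C0


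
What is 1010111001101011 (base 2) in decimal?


1010111001101011 in decimal = 44651

44651


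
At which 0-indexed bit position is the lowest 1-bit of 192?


0b11000000. Lowest set bit at position 6

6


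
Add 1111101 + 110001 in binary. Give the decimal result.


1111101 + 110001 = 10101110 = 174

174


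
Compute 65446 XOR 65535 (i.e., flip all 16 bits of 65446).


65446 ^ 65535 = 89

89


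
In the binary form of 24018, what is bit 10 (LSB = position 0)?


0b101110111010010, position 10 = 1

1


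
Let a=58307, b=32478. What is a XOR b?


58307 ^ 32478 = 40221

40221


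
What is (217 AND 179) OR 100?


Step 1: 217 & 179 = 145
Step 2: 145 | 100 = 245

245


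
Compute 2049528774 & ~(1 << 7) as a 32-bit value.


2049528774 & ~(1 << 7) = 2049528646

2049528646


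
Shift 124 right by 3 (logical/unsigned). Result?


0b1111100 >> 3 = 0b1111 = 15

15


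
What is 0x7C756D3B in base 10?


7C756D3B hex = 2088070459 decimal

2088070459


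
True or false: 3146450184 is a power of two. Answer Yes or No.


0b10111011100010110000010100001000. Multiple bits set => No

No


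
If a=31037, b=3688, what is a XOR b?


31037 ^ 3688 = 30549

30549


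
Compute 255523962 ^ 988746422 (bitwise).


0b1111001110101111110001111010 ^ 0b111010111011110001001010110110 = 0b110101110101011110111011001100 = 903212748

903212748


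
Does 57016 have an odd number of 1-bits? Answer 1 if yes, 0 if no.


0b1101111010111000 has 10 ones => parity 0

0


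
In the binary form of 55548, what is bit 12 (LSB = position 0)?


0b1101100011111100, position 12 = 1

1


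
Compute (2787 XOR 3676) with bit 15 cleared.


Step 1: 2787 ^ 3676 = 1215
Step 2: 1215 & ~(1 << 15) = 1215

1215


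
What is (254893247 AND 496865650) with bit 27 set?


Step 1: 254893247 & 496865650 = 219222066
Step 2: 219222066 | (1 << 27) = 219222066 | 134217728 = 219222066

219222066


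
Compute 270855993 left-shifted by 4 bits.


0b10000001001001110111100111001 << 4 = 0b100000010010011101111001110010000 = 4333695888

4333695888


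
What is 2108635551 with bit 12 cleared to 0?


2108635551 & ~(1 << 12) = 2108631455

2108631455


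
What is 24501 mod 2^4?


24501 & 15 = 5

5


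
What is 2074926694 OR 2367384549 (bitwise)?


0b1111011101011001101111001100110 | 0b10001101000110110110101111100101 = 0b11111111101111111111111111100111 = 4290772967

4290772967


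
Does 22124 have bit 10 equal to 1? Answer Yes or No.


0b101011001101100, bit 10 = 1. Yes

Yes


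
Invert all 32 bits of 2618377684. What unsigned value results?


2618377684 ^ 4294967295 = 1676589611

1676589611


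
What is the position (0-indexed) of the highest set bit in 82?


0b1010010. Highest set bit at position 6

6


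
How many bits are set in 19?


0b10011 has 3 set bits

3


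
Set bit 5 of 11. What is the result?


11 | (1 << 5) = 11 | 32 = 43

43


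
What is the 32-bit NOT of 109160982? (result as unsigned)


~0b110100000011010101000010110 = 0b11111001011111100101010111101001 = 4185806313 (32-bit unsigned)

4185806313


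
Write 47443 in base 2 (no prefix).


47443 = 1011100101010011 in binary

1011100101010011


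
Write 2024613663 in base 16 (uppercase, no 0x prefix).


2024613663 = 78AD271F hex

78AD271F


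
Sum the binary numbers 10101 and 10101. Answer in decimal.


10101 + 10101 = 101010 = 42

42


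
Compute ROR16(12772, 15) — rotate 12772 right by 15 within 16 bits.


Rotate 0b11000111100100 right by 15 (16-bit) = 0b110001111001000 = 25544

25544


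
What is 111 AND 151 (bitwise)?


0b1101111 & 0b10010111 = 0b111 = 7

7


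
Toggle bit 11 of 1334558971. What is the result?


1334558971 ^ (1 << 11) = 1334558971 ^ 2048 = 1334561019

1334561019


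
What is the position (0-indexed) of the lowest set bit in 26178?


0b110011001000010. Lowest set bit at position 1

1


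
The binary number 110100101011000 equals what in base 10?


110100101011000 in decimal = 26968

26968


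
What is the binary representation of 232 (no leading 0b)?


232 = 11101000 in binary

11101000


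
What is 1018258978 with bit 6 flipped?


1018258978 ^ (1 << 6) = 1018258978 ^ 64 = 1018259042

1018259042


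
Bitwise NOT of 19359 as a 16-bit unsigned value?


~0b100101110011111 = 0b1011010001100000 = 46176 (16-bit unsigned)

46176


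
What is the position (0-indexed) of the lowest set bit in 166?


0b10100110. Lowest set bit at position 1

1


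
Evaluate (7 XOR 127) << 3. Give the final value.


Step 1: 7 ^ 127 = 120
Step 2: 120 << 3 = 960

960


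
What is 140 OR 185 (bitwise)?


0b10001100 | 0b10111001 = 0b10111101 = 189

189


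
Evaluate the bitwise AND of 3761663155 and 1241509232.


0b11100000001101100110110010110011 & 0b1001001111111111110110101110000 = 0b1000000001101100110110000110000 = 1077308464

1077308464


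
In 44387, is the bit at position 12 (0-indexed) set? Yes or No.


0b1010110101100011, bit 12 = 0. No

No


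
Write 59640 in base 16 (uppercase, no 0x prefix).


59640 = E8F8 hex

E8F8


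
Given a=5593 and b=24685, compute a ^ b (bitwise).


5593 ^ 24685 = 30132

30132


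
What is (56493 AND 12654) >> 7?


Step 1: 56493 & 12654 = 4140
Step 2: 4140 >> 7 = 32

32


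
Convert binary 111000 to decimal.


111000 in decimal = 56

56


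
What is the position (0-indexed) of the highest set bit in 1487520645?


0b1011000101010011100001110000101. Highest set bit at position 30

30


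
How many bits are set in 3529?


0b110111001001 has 7 set bits

7


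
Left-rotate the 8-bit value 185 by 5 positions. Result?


Rotate 0b10111001 left by 5 (8-bit) = 0b110111 = 55

55


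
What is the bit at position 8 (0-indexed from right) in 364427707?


0b10101101110001011100110111011, position 8 = 1

1


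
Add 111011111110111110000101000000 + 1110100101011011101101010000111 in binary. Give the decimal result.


111011111110111110000101000000 + 1110100101011011101101010000111 = 10110000101010011011101111000111 = 2963913671

2963913671


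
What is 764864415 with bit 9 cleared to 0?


764864415 & ~(1 << 9) = 764863903

764863903


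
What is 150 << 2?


0b10010110 << 2 = 0b1001011000 = 600

600


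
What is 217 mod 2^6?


217 & 63 = 25

25


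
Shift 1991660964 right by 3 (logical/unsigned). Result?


0b1110110101101100101010110100100 >> 3 = 0b1110110101101100101010110100 = 248957620

248957620


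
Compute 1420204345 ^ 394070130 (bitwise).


0b1010100101001101001100100111001 ^ 0b10111011111010000100001110010 = 0b1000011110110111001000101001011 = 1138463051

1138463051


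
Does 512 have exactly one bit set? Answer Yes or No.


0b1000000000. Only one bit set => Yes

Yes


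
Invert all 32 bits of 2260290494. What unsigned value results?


2260290494 ^ 4294967295 = 2034676801

2034676801


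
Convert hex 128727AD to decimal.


128727AD hex = 310847405 decimal

310847405


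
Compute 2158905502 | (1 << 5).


2158905502 | (1 << 5) = 2158905502 | 32 = 2158905534

2158905534


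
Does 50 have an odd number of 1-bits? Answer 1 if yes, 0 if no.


0b110010 has 3 ones => parity 1

1


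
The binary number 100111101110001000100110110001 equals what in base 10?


100111101110001000100110110001 in decimal = 666405297

666405297


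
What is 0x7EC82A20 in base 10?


7EC82A20 hex = 2127047200 decimal

2127047200


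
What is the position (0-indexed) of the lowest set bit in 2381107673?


0b10001101111011001101000111011001. Lowest set bit at position 0

0


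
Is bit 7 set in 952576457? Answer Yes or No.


0b111000110001110010100111001001, bit 7 = 1. Yes

Yes


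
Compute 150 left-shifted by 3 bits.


0b10010110 << 3 = 0b10010110000 = 1200

1200


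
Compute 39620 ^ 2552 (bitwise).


0b1001101011000100 ^ 0b100111111000 = 0b1001001100111100 = 37692

37692


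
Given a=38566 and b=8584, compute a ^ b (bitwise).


38566 ^ 8584 = 46894

46894


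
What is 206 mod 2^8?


206 & 255 = 206

206


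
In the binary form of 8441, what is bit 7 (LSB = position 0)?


0b10000011111001, position 7 = 1

1


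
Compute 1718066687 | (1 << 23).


1718066687 | (1 << 23) = 1718066687 | 8388608 = 1726455295

1726455295


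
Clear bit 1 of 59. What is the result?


59 & ~(1 << 1) = 57

57


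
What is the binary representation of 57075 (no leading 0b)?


57075 = 1101111011110011 in binary

1101111011110011


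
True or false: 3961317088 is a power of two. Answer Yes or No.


0b11101100000111001110011011100000. Multiple bits set => No

No


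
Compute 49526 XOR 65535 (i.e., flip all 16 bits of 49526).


49526 ^ 65535 = 16009

16009


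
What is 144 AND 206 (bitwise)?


0b10010000 & 0b11001110 = 0b10000000 = 128

128


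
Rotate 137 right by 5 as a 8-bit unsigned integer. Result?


Rotate 0b10001001 right by 5 (8-bit) = 0b1001100 = 76

76


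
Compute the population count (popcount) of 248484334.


0b1110110011111001000111101110 has 18 set bits

18


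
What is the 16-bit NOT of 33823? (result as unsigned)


~0b1000010000011111 = 0b111101111100000 = 31712 (16-bit unsigned)

31712


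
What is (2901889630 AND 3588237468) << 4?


Step 1: 2901889630 & 3588237468 = 2229272604
Step 2: 2229272604 << 4 = 35668361664

35668361664


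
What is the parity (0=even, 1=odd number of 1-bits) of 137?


0b10001001 has 3 ones => parity 1

1


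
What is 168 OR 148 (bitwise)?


0b10101000 | 0b10010100 = 0b10111100 = 188

188


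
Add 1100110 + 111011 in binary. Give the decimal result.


1100110 + 111011 = 10100001 = 161

161


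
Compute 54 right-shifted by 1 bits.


0b110110 >> 1 = 0b11011 = 27

27


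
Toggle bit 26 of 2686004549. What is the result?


2686004549 ^ (1 << 26) = 2686004549 ^ 67108864 = 2753113413

2753113413


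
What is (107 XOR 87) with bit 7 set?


Step 1: 107 ^ 87 = 60
Step 2: 60 | (1 << 7) = 60 | 128 = 188

188


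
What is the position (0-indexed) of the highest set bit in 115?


0b1110011. Highest set bit at position 6

6


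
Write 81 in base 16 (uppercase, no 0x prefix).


81 = 51 hex

51


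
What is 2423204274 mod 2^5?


2423204274 & 31 = 18

18


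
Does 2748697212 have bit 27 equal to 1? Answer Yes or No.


0b10100011110101011100101001111100, bit 27 = 0. No

No


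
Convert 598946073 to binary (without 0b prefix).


598946073 = 100011101100110011000100011001 in binary

100011101100110011000100011001


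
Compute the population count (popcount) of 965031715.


0b111001100001010011011100100011 has 15 set bits

15


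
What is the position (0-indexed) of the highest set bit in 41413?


0b1010000111000101. Highest set bit at position 15

15


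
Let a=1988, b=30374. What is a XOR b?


1988 ^ 30374 = 29026

29026


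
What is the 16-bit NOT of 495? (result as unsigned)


~0b111101111 = 0b1111111000010000 = 65040 (16-bit unsigned)

65040


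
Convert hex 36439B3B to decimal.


36439B3B hex = 910400315 decimal

910400315


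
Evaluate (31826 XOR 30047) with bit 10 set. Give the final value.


Step 1: 31826 ^ 30047 = 2317
Step 2: 2317 | (1 << 10) = 2317 | 1024 = 3341

3341


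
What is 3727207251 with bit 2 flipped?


3727207251 ^ (1 << 2) = 3727207251 ^ 4 = 3727207255

3727207255


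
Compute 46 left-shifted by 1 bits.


0b101110 << 1 = 0b1011100 = 92

92


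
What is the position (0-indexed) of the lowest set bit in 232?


0b11101000. Lowest set bit at position 3

3


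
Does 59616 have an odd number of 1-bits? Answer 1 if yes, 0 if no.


0b1110100011100000 has 7 ones => parity 1

1


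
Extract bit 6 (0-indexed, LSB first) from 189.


0b10111101, position 6 = 0

0


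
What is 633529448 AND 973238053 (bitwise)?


0b100101110000101110010001101000 & 0b111010000000100110111100100101 = 0b100000000000100110010000100000 = 537027616

537027616


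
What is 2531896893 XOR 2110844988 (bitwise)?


0b10010110111010011010111000111101 ^ 0b1111101110100001111000000111100 = 0b11101011001110010101111000000001 = 3946405377

3946405377


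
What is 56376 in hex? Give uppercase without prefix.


56376 = DC38 hex

DC38


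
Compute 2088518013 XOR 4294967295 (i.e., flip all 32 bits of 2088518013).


2088518013 ^ 4294967295 = 2206449282

2206449282


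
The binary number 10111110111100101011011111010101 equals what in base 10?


10111110111100101011011111010101 in decimal = 3203577813

3203577813


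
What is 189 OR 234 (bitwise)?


0b10111101 | 0b11101010 = 0b11111111 = 255

255


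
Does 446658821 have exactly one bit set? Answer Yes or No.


0b11010100111110111100100000101. Multiple bits set => No

No


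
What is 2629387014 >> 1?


0b10011100101110010100001100000110 >> 1 = 0b1001110010111001010000110000011 = 1314693507

1314693507


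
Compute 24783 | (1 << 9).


24783 | (1 << 9) = 24783 | 512 = 25295

25295


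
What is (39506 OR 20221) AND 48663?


Step 1: 39506 | 20221 = 57087
Step 2: 57087 & 48663 = 40471

40471


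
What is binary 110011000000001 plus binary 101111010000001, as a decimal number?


110011000000001 + 101111010000001 = 1100010010000010 = 50306

50306


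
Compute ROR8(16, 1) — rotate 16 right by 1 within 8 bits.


Rotate 0b10000 right by 1 (8-bit) = 0b1000 = 8

8


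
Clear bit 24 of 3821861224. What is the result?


3821861224 & ~(1 << 24) = 3805084008

3805084008


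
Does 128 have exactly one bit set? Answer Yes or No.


0b10000000. Only one bit set => Yes

Yes


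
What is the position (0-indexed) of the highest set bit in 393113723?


0b10111011011100111000001111011. Highest set bit at position 28

28


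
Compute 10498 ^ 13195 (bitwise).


0b10100100000010 ^ 0b11001110001011 = 0b1101010001001 = 6793

6793


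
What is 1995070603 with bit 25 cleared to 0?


1995070603 & ~(1 << 25) = 1961516171

1961516171


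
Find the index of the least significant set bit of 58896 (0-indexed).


0b1110011000010000. Lowest set bit at position 4

4


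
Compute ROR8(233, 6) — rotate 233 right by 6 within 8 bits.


Rotate 0b11101001 right by 6 (8-bit) = 0b10100111 = 167

167


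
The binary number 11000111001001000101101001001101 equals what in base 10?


11000111001001000101101001001101 in decimal = 3341048397

3341048397


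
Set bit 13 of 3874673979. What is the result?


3874673979 | (1 << 13) = 3874673979 | 8192 = 3874682171

3874682171


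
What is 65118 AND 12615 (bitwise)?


0b1111111001011110 & 0b11000101000111 = 0b11000001000110 = 12358

12358


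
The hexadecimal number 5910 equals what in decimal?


5910 hex = 22800 decimal

22800


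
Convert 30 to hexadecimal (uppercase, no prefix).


30 = 1E hex

1E


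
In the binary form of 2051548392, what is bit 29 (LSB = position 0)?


0b1111010010010000010010011101000, position 29 = 1

1


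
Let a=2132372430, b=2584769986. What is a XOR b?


2132372430 ^ 2584769986 = 3842579980

3842579980


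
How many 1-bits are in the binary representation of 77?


0b1001101 has 4 set bits

4


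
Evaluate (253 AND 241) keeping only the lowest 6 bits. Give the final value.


Step 1: 253 & 241 = 241
Step 2: 241 & 63 = 49

49


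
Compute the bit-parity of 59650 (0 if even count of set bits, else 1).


0b1110100100000010 has 6 ones => parity 0

0


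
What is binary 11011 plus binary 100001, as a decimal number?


11011 + 100001 = 111100 = 60

60


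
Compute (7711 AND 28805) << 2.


Step 1: 7711 & 28805 = 4101
Step 2: 4101 << 2 = 16404

16404


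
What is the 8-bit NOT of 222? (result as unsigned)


~0b11011110 = 0b100001 = 33 (8-bit unsigned)

33


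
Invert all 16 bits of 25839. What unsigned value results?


25839 ^ 65535 = 39696

39696


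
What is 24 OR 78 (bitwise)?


0b11000 | 0b1001110 = 0b1011110 = 94

94


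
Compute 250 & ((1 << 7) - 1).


250 & 127 = 122

122


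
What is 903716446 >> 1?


0b110101110111011001111001011110 >> 1 = 0b11010111011101100111100101111 = 451858223

451858223


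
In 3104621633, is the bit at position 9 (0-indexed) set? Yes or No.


0b10111001000011001100010001000001, bit 9 = 0. No

No


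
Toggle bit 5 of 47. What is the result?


47 ^ (1 << 5) = 47 ^ 32 = 15

15


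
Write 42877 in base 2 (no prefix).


42877 = 1010011101111101 in binary

1010011101111101


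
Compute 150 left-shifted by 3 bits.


0b10010110 << 3 = 0b10010110000 = 1200

1200


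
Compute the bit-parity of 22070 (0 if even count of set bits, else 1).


0b101011000110110 has 8 ones => parity 0

0


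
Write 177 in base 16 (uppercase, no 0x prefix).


177 = B1 hex

B1


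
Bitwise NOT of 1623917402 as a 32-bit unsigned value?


~0b1100000110010110000001101011010 = 0b10011111001101001111110010100101 = 2671049893 (32-bit unsigned)

2671049893


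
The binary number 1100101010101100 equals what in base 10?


1100101010101100 in decimal = 51884

51884


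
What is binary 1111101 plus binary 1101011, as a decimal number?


1111101 + 1101011 = 11101000 = 232

232


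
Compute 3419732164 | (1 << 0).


3419732164 | (1 << 0) = 3419732164 | 1 = 3419732165

3419732165
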